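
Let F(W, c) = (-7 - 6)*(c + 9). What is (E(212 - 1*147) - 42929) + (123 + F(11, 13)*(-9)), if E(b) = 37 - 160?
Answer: -40355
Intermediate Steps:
F(W, c) = -117 - 13*c (F(W, c) = -13*(9 + c) = -117 - 13*c)
E(b) = -123
(E(212 - 1*147) - 42929) + (123 + F(11, 13)*(-9)) = (-123 - 42929) + (123 + (-117 - 13*13)*(-9)) = -43052 + (123 + (-117 - 169)*(-9)) = -43052 + (123 - 286*(-9)) = -43052 + (123 + 2574) = -43052 + 2697 = -40355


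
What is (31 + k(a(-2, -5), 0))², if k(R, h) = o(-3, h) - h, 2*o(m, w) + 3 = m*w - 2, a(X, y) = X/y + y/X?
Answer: 3249/4 ≈ 812.25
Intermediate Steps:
o(m, w) = -5/2 + m*w/2 (o(m, w) = -3/2 + (m*w - 2)/2 = -3/2 + (-2 + m*w)/2 = -3/2 + (-1 + m*w/2) = -5/2 + m*w/2)
k(R, h) = -5/2 - 5*h/2 (k(R, h) = (-5/2 + (½)*(-3)*h) - h = (-5/2 - 3*h/2) - h = -5/2 - 5*h/2)
(31 + k(a(-2, -5), 0))² = (31 + (-5/2 - 5/2*0))² = (31 + (-5/2 + 0))² = (31 - 5/2)² = (57/2)² = 3249/4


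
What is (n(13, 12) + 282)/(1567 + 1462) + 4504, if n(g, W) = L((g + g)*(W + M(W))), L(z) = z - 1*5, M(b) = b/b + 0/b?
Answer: 13643231/3029 ≈ 4504.2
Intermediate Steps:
M(b) = 1 (M(b) = 1 + 0 = 1)
L(z) = -5 + z (L(z) = z - 5 = -5 + z)
n(g, W) = -5 + 2*g*(1 + W) (n(g, W) = -5 + (g + g)*(W + 1) = -5 + (2*g)*(1 + W) = -5 + 2*g*(1 + W))
(n(13, 12) + 282)/(1567 + 1462) + 4504 = ((-5 + 2*13*(1 + 12)) + 282)/(1567 + 1462) + 4504 = ((-5 + 2*13*13) + 282)/3029 + 4504 = ((-5 + 338) + 282)*(1/3029) + 4504 = (333 + 282)*(1/3029) + 4504 = 615*(1/3029) + 4504 = 615/3029 + 4504 = 13643231/3029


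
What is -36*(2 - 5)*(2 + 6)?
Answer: 864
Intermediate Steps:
-36*(2 - 5)*(2 + 6) = -(-108)*8 = -36*(-24) = 864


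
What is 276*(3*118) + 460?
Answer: 98164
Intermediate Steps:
276*(3*118) + 460 = 276*354 + 460 = 97704 + 460 = 98164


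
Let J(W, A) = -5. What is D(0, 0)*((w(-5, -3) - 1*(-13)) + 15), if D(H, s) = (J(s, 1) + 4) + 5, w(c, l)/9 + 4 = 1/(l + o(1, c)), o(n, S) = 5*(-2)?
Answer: -452/13 ≈ -34.769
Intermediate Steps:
o(n, S) = -10
w(c, l) = -36 + 9/(-10 + l) (w(c, l) = -36 + 9/(l - 10) = -36 + 9/(-10 + l))
D(H, s) = 4 (D(H, s) = (-5 + 4) + 5 = -1 + 5 = 4)
D(0, 0)*((w(-5, -3) - 1*(-13)) + 15) = 4*((9*(41 - 4*(-3))/(-10 - 3) - 1*(-13)) + 15) = 4*((9*(41 + 12)/(-13) + 13) + 15) = 4*((9*(-1/13)*53 + 13) + 15) = 4*((-477/13 + 13) + 15) = 4*(-308/13 + 15) = 4*(-113/13) = -452/13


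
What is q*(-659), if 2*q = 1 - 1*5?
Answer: 1318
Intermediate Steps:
q = -2 (q = (1 - 1*5)/2 = (1 - 5)/2 = (½)*(-4) = -2)
q*(-659) = -2*(-659) = 1318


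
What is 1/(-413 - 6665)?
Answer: -1/7078 ≈ -0.00014128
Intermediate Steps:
1/(-413 - 6665) = 1/(-7078) = -1/7078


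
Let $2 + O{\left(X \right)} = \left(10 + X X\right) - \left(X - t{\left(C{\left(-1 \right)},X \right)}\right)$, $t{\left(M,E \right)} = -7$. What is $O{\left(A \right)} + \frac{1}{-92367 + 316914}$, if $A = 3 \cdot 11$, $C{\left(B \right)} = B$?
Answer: $\frac{237346180}{224547} \approx 1057.0$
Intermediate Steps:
$A = 33$
$O{\left(X \right)} = 1 + X^{2} - X$ ($O{\left(X \right)} = -2 - \left(-3 + X - X X\right) = -2 - \left(-3 + X - X^{2}\right) = -2 + \left(3 + X^{2} - X\right) = 1 + X^{2} - X$)
$O{\left(A \right)} + \frac{1}{-92367 + 316914} = \left(1 + 33^{2} - 33\right) + \frac{1}{-92367 + 316914} = \left(1 + 1089 - 33\right) + \frac{1}{224547} = 1057 + \frac{1}{224547} = \frac{237346180}{224547}$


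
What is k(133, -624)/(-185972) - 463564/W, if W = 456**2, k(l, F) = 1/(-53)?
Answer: -15030018997/6741856944 ≈ -2.2294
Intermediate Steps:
k(l, F) = -1/53
W = 207936
k(133, -624)/(-185972) - 463564/W = -1/53/(-185972) - 463564/207936 = -1/53*(-1/185972) - 463564*1/207936 = 1/9856516 - 115891/51984 = -15030018997/6741856944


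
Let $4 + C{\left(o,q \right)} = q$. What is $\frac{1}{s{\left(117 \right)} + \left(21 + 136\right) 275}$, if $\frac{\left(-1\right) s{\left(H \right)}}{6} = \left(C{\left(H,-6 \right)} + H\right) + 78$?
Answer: $\frac{1}{42065} \approx 2.3773 \cdot 10^{-5}$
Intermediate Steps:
$C{\left(o,q \right)} = -4 + q$
$s{\left(H \right)} = -408 - 6 H$ ($s{\left(H \right)} = - 6 \left(\left(\left(-4 - 6\right) + H\right) + 78\right) = - 6 \left(\left(-10 + H\right) + 78\right) = - 6 \left(68 + H\right) = -408 - 6 H$)
$\frac{1}{s{\left(117 \right)} + \left(21 + 136\right) 275} = \frac{1}{\left(-408 - 702\right) + \left(21 + 136\right) 275} = \frac{1}{\left(-408 - 702\right) + 157 \cdot 275} = \frac{1}{-1110 + 43175} = \frac{1}{42065}$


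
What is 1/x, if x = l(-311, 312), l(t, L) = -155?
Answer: -1/155 ≈ -0.0064516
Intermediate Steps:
x = -155
1/x = 1/(-155) = -1/155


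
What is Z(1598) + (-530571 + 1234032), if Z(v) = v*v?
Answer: 3257065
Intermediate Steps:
Z(v) = v**2
Z(1598) + (-530571 + 1234032) = 1598**2 + (-530571 + 1234032) = 2553604 + 703461 = 3257065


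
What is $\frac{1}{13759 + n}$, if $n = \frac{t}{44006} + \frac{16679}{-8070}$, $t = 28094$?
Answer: $\frac{177564210}{2442852336643} \approx 7.2687 \cdot 10^{-5}$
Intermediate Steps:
$n = - \frac{253628747}{177564210}$ ($n = \frac{28094}{44006} + \frac{16679}{-8070} = 28094 \cdot \frac{1}{44006} + 16679 \left(- \frac{1}{8070}\right) = \frac{14047}{22003} - \frac{16679}{8070} = - \frac{253628747}{177564210} \approx -1.4284$)
$\frac{1}{13759 + n} = \frac{1}{13759 - \frac{253628747}{177564210}} = \frac{1}{\frac{2442852336643}{177564210}} = \frac{177564210}{2442852336643}$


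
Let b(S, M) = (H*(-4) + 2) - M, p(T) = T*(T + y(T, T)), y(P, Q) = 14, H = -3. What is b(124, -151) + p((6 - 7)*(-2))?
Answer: 197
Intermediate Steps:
p(T) = T*(14 + T) (p(T) = T*(T + 14) = T*(14 + T))
b(S, M) = 14 - M (b(S, M) = (-3*(-4) + 2) - M = (12 + 2) - M = 14 - M)
b(124, -151) + p((6 - 7)*(-2)) = (14 - 1*(-151)) + ((6 - 7)*(-2))*(14 + (6 - 7)*(-2)) = (14 + 151) + (-1*(-2))*(14 - 1*(-2)) = 165 + 2*(14 + 2) = 165 + 2*16 = 165 + 32 = 197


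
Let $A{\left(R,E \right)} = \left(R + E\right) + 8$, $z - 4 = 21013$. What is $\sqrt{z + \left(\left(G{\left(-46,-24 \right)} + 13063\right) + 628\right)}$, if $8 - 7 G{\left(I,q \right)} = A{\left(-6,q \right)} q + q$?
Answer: $\frac{6 \sqrt{47145}}{7} \approx 186.11$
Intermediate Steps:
$z = 21017$ ($z = 4 + 21013 = 21017$)
$A{\left(R,E \right)} = 8 + E + R$ ($A{\left(R,E \right)} = \left(E + R\right) + 8 = 8 + E + R$)
$G{\left(I,q \right)} = \frac{8}{7} - \frac{q}{7} - \frac{q \left(2 + q\right)}{7}$ ($G{\left(I,q \right)} = \frac{8}{7} - \frac{\left(8 + q - 6\right) q + q}{7} = \frac{8}{7} - \frac{\left(2 + q\right) q + q}{7} = \frac{8}{7} - \frac{q \left(2 + q\right) + q}{7} = \frac{8}{7} - \frac{q + q \left(2 + q\right)}{7} = \frac{8}{7} - \left(\frac{q}{7} + \frac{q \left(2 + q\right)}{7}\right) = \frac{8}{7} - \frac{q}{7} - \frac{q \left(2 + q\right)}{7}$)
$\sqrt{z + \left(\left(G{\left(-46,-24 \right)} + 13063\right) + 628\right)} = \sqrt{21017 + \left(\left(\left(\frac{8}{7} - - \frac{24}{7} - - \frac{24 \left(2 - 24\right)}{7}\right) + 13063\right) + 628\right)} = \sqrt{21017 + \left(\left(\left(\frac{8}{7} + \frac{24}{7} - \left(- \frac{24}{7}\right) \left(-22\right)\right) + 13063\right) + 628\right)} = \sqrt{21017 + \left(\left(\left(\frac{8}{7} + \frac{24}{7} - \frac{528}{7}\right) + 13063\right) + 628\right)} = \sqrt{21017 + \left(\left(- \frac{496}{7} + 13063\right) + 628\right)} = \sqrt{21017 + \left(\frac{90945}{7} + 628\right)} = \sqrt{21017 + \frac{95341}{7}} = \sqrt{\frac{242460}{7}} = \frac{6 \sqrt{47145}}{7}$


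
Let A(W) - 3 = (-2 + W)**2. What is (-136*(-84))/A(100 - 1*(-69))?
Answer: 2856/6973 ≈ 0.40958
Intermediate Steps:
A(W) = 3 + (-2 + W)**2
(-136*(-84))/A(100 - 1*(-69)) = (-136*(-84))/(3 + (-2 + (100 - 1*(-69)))**2) = 11424/(3 + (-2 + (100 + 69))**2) = 11424/(3 + (-2 + 169)**2) = 11424/(3 + 167**2) = 11424/(3 + 27889) = 11424/27892 = 11424*(1/27892) = 2856/6973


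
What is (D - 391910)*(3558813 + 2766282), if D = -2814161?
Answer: -20278703651745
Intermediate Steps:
(D - 391910)*(3558813 + 2766282) = (-2814161 - 391910)*(3558813 + 2766282) = -3206071*6325095 = -20278703651745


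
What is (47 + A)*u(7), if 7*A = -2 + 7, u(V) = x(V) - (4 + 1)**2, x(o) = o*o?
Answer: 8016/7 ≈ 1145.1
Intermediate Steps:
x(o) = o**2
u(V) = -25 + V**2 (u(V) = V**2 - (4 + 1)**2 = V**2 - 1*5**2 = V**2 - 1*25 = V**2 - 25 = -25 + V**2)
A = 5/7 (A = (-2 + 7)/7 = (1/7)*5 = 5/7 ≈ 0.71429)
(47 + A)*u(7) = (47 + 5/7)*(-25 + 7**2) = 334*(-25 + 49)/7 = (334/7)*24 = 8016/7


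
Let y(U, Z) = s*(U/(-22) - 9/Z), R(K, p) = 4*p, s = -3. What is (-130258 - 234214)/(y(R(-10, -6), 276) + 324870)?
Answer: -368845664/328765227 ≈ -1.1219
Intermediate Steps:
y(U, Z) = 27/Z + 3*U/22 (y(U, Z) = -3*(U/(-22) - 9/Z) = -3*(U*(-1/22) - 9/Z) = -3*(-U/22 - 9/Z) = -3*(-9/Z - U/22) = 27/Z + 3*U/22)
(-130258 - 234214)/(y(R(-10, -6), 276) + 324870) = (-130258 - 234214)/((27/276 + 3*(4*(-6))/22) + 324870) = -364472/((27*(1/276) + (3/22)*(-24)) + 324870) = -364472/((9/92 - 36/11) + 324870) = -364472/(-3213/1012 + 324870) = -364472/328765227/1012 = -364472*1012/328765227 = -368845664/328765227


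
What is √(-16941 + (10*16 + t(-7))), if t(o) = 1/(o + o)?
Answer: I*√3289090/14 ≈ 129.54*I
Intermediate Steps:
t(o) = 1/(2*o)
√(-16941 + (10*16 + t(-7))) = √(-16941 + (10*16 + (½)/(-7))) = √(-16941 + (160 + (½)*(-⅐))) = √(-16941 + (160 - 1/14)) = √(-16941 + 2239/14) = √(-234935/14) = I*√3289090/14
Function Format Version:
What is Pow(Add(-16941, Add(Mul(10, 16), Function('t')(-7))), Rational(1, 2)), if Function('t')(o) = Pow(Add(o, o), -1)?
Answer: Mul(Rational(1, 14), I, Pow(3289090, Rational(1, 2))) ≈ Mul(129.54, I)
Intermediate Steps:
Function('t')(o) = Mul(Rational(1, 2), Pow(o, -1)) (Function('t')(o) = Pow(Mul(2, o), -1) = Mul(Rational(1, 2), Pow(o, -1)))
Pow(Add(-16941, Add(Mul(10, 16), Function('t')(-7))), Rational(1, 2)) = Pow(Add(-16941, Add(Mul(10, 16), Mul(Rational(1, 2), Pow(-7, -1)))), Rational(1, 2)) = Pow(Add(-16941, Add(160, Mul(Rational(1, 2), Rational(-1, 7)))), Rational(1, 2)) = Pow(Add(-16941, Add(160, Rational(-1, 14))), Rational(1, 2)) = Pow(Add(-16941, Rational(2239, 14)), Rational(1, 2)) = Pow(Rational(-234935, 14), Rational(1, 2)) = Mul(Rational(1, 14), I, Pow(3289090, Rational(1, 2)))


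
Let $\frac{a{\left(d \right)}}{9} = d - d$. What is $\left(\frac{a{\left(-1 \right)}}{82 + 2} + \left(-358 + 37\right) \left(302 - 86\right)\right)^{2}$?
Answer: $4807480896$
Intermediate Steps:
$a{\left(d \right)} = 0$ ($a{\left(d \right)} = 9 \left(d - d\right) = 9 \cdot 0 = 0$)
$\left(\frac{a{\left(-1 \right)}}{82 + 2} + \left(-358 + 37\right) \left(302 - 86\right)\right)^{2} = \left(\frac{1}{82 + 2} \cdot 0 + \left(-358 + 37\right) \left(302 - 86\right)\right)^{2} = \left(\frac{1}{84} \cdot 0 - 69336\right)^{2} = \left(0 - 69336\right)^{2} = \left(-69336\right)^{2} = 4807480896$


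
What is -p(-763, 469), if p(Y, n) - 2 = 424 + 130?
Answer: -556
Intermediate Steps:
p(Y, n) = 556 (p(Y, n) = 2 + (424 + 130) = 2 + 554 = 556)
-p(-763, 469) = -1*556 = -556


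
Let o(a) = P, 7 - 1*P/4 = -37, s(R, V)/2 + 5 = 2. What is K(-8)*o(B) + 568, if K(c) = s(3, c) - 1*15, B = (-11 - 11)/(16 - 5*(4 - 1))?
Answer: -3128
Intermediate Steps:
s(R, V) = -6 (s(R, V) = -10 + 2*2 = -10 + 4 = -6)
P = 176 (P = 28 - 4*(-37) = 28 + 148 = 176)
B = -22 (B = -22/(16 - 5*3) = -22/(16 - 15) = -22/1 = -22*1 = -22)
o(a) = 176
K(c) = -21 (K(c) = -6 - 1*15 = -6 - 15 = -21)
K(-8)*o(B) + 568 = -21*176 + 568 = -3696 + 568 = -3128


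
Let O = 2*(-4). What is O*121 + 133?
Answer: -835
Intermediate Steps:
O = -8
O*121 + 133 = -8*121 + 133 = -968 + 133 = -835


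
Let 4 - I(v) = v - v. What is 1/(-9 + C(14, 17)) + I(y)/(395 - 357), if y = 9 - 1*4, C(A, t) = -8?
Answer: 15/323 ≈ 0.046440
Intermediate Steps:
y = 5 (y = 9 - 4 = 5)
I(v) = 4 (I(v) = 4 - (v - v) = 4 - 1*0 = 4 + 0 = 4)
1/(-9 + C(14, 17)) + I(y)/(395 - 357) = 1/(-9 - 8) + 4/(395 - 357) = 1/(-17) + 4/38 = -1/17 + (1/38)*4 = -1/17 + 2/19 = 15/323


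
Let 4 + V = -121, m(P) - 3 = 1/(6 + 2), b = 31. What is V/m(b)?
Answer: -40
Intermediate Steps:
m(P) = 25/8 (m(P) = 3 + 1/(6 + 2) = 3 + 1/8 = 3 + ⅛ = 25/8)
V = -125 (V = -4 - 121 = -125)
V/m(b) = -125/25/8 = -125*8/25 = -40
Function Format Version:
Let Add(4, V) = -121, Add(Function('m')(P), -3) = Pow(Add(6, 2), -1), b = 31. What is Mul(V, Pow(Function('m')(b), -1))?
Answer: -40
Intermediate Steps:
Function('m')(P) = Rational(25, 8) (Function('m')(P) = Add(3, Pow(Add(6, 2), -1)) = Add(3, Pow(8, -1)) = Add(3, Rational(1, 8)) = Rational(25, 8))
V = -125 (V = Add(-4, -121) = -125)
Mul(V, Pow(Function('m')(b), -1)) = Mul(-125, Pow(Rational(25, 8), -1)) = Mul(-125, Rational(8, 25)) = -40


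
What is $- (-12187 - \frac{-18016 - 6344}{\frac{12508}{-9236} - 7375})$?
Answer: $\frac{34604209269}{2838667} \approx 12190.0$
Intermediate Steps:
$- (-12187 - \frac{-18016 - 6344}{\frac{12508}{-9236} - 7375}) = - (-12187 - - \frac{24360}{12508 \left(- \frac{1}{9236}\right) - 7375}) = - (-12187 - - \frac{24360}{- \frac{3127}{2309} - 7375}) = - (-12187 - - \frac{24360}{- \frac{17032002}{2309}}) = - (-12187 - \left(-24360\right) \left(- \frac{2309}{17032002}\right)) = - (-12187 - \frac{9374540}{2838667}) = \left(-1\right) \left(- \frac{34604209269}{2838667}\right) = \frac{34604209269}{2838667}$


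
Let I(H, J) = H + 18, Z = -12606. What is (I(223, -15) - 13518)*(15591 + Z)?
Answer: -39631845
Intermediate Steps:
I(H, J) = 18 + H
(I(223, -15) - 13518)*(15591 + Z) = ((18 + 223) - 13518)*(15591 - 12606) = (241 - 13518)*2985 = -13277*2985 = -39631845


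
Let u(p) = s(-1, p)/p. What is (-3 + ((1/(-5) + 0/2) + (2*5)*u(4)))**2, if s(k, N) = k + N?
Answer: 1849/100 ≈ 18.490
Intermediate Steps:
s(k, N) = N + k
u(p) = (-1 + p)/p (u(p) = (p - 1)/p = (-1 + p)/p)
(-3 + ((1/(-5) + 0/2) + (2*5)*u(4)))**2 = (-3 + ((1/(-5) + 0/2) + (2*5)*((-1 + 4)/4)))**2 = (-3 + ((1*(-1/5) + 0*(1/2)) + 10*((1/4)*3)))**2 = (-3 + ((-1/5 + 0) + 10*(3/4)))**2 = (-3 + (-1/5 + 15/2))**2 = (-3 + 73/10)**2 = (43/10)**2 = 1849/100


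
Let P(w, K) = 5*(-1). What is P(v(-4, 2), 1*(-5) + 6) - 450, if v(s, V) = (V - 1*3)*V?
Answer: -455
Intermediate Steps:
v(s, V) = V*(-3 + V) (v(s, V) = (V - 3)*V = (-3 + V)*V = V*(-3 + V))
P(w, K) = -5
P(v(-4, 2), 1*(-5) + 6) - 450 = -5 - 450 = -455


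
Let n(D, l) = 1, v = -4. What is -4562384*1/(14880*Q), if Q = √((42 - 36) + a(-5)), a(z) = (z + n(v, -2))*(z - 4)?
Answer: -285149*√42/39060 ≈ -47.311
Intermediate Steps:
a(z) = (1 + z)*(-4 + z) (a(z) = (z + 1)*(z - 4) = (1 + z)*(-4 + z))
Q = √42 (Q = √((42 - 36) + (-4 + (-5)² - 3*(-5))) = √(6 + (-4 + 25 + 15)) = √(6 + 36) = √42 ≈ 6.4807)
-4562384*1/(14880*Q) = -4562384*√42/624960 = -285149*√42/39060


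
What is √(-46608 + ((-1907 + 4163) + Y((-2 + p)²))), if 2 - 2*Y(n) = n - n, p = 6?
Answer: I*√44351 ≈ 210.6*I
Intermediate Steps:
Y(n) = 1 (Y(n) = 1 - (n - n)/2 = 1 - ½*0 = 1 + 0 = 1)
√(-46608 + ((-1907 + 4163) + Y((-2 + p)²))) = √(-46608 + ((-1907 + 4163) + 1)) = √(-46608 + (2256 + 1)) = √(-46608 + 2257) = √(-44351) = I*√44351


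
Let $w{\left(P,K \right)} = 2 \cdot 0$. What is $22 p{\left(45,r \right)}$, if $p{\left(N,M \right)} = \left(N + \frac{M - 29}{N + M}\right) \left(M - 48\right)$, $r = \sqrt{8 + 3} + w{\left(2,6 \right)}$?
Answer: $- \frac{47148838}{1007} + \frac{943382 \sqrt{11}}{1007} \approx -43714.0$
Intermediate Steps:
$w{\left(P,K \right)} = 0$
$r = \sqrt{11}$ ($r = \sqrt{8 + 3} + 0 = \sqrt{11} + 0 = \sqrt{11} \approx 3.3166$)
$p{\left(N,M \right)} = \left(-48 + M\right) \left(N + \frac{-29 + M}{M + N}\right)$ ($p{\left(N,M \right)} = \left(N + \frac{-29 + M}{M + N}\right) \left(-48 + M\right) = \left(-48 + M\right) \left(N + \frac{-29 + M}{M + N}\right)$)
$22 p{\left(45,r \right)} = 22 \frac{1392 + \left(\sqrt{11}\right)^{2} - 77 \sqrt{11} - 48 \cdot 45^{2} + \sqrt{11} \cdot 45^{2} + 45 \left(\sqrt{11}\right)^{2} - 48 \sqrt{11} \cdot 45}{\sqrt{11} + 45} = 22 \frac{1392 + 11 - 77 \sqrt{11} - 97200 + \sqrt{11} \cdot 2025 + 45 \cdot 11 - 2160 \sqrt{11}}{45 + \sqrt{11}} = 22 \frac{1392 + 11 - 77 \sqrt{11} - 97200 + 2025 \sqrt{11} + 495 - 2160 \sqrt{11}}{45 + \sqrt{11}} = 22 \frac{-95302 - 212 \sqrt{11}}{45 + \sqrt{11}} = \frac{22 \left(-95302 - 212 \sqrt{11}\right)}{45 + \sqrt{11}}$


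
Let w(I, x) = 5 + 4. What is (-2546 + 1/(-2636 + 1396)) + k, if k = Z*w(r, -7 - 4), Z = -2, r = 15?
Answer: -3179361/1240 ≈ -2564.0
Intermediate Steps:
w(I, x) = 9
k = -18 (k = -2*9 = -18)
(-2546 + 1/(-2636 + 1396)) + k = (-2546 + 1/(-2636 + 1396)) - 18 = (-2546 + 1/(-1240)) - 18 = (-2546 - 1/1240) - 18 = -3157041/1240 - 18 = -3179361/1240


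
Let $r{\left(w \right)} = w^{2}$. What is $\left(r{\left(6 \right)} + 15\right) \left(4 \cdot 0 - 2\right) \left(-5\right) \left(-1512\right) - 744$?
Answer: $-771864$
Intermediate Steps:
$\left(r{\left(6 \right)} + 15\right) \left(4 \cdot 0 - 2\right) \left(-5\right) \left(-1512\right) - 744 = \left(6^{2} + 15\right) \left(4 \cdot 0 - 2\right) \left(-5\right) \left(-1512\right) - 744 = \left(36 + 15\right) \left(0 - 2\right) \left(-5\right) \left(-1512\right) - 744 = 51 \left(\left(-2\right) \left(-5\right)\right) \left(-1512\right) - 744 = 51 \cdot 10 \left(-1512\right) - 744 = 510 \left(-1512\right) - 744 = -771120 - 744 = -771864$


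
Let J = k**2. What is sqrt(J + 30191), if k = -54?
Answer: sqrt(33107) ≈ 181.95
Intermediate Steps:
J = 2916 (J = (-54)**2 = 2916)
sqrt(J + 30191) = sqrt(2916 + 30191) = sqrt(33107)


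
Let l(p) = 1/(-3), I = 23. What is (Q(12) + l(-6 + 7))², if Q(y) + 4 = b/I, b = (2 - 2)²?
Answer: 169/9 ≈ 18.778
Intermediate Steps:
b = 0 (b = 0² = 0)
l(p) = -⅓
Q(y) = -4 (Q(y) = -4 + 0/23 = -4 + 0*(1/23) = -4 + 0 = -4)
(Q(12) + l(-6 + 7))² = (-4 - ⅓)² = (-13/3)² = 169/9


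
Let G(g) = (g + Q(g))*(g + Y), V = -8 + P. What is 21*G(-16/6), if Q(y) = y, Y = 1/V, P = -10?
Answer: 2744/9 ≈ 304.89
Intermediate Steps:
V = -18 (V = -8 - 10 = -18)
Y = -1/18 (Y = 1/(-18) = -1/18 ≈ -0.055556)
G(g) = 2*g*(-1/18 + g) (G(g) = (g + g)*(g - 1/18) = (2*g)*(-1/18 + g) = 2*g*(-1/18 + g))
21*G(-16/6) = 21*((-16/6)*(-1 + 18*(-16/6))/9) = 21*((-16*⅙)*(-1 + 18*(-16*⅙))/9) = 21*((⅑)*(-8/3)*(-1 + 18*(-8/3))) = 21*((⅑)*(-8/3)*(-1 - 48)) = 21*((⅑)*(-8/3)*(-49)) = 21*(392/27) = 2744/9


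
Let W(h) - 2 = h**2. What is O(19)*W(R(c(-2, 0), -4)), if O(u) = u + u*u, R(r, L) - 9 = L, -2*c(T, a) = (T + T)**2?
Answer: 10260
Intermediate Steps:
c(T, a) = -2*T**2 (c(T, a) = -(T + T)**2/2 = -4*T**2/2 = -2*T**2)
R(r, L) = 9 + L
O(u) = u + u**2
W(h) = 2 + h**2
O(19)*W(R(c(-2, 0), -4)) = (19*(1 + 19))*(2 + (9 - 4)**2) = (19*20)*(2 + 5**2) = 380*(2 + 25) = 380*27 = 10260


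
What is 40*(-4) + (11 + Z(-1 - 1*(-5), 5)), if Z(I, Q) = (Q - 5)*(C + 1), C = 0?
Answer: -149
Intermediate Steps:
Z(I, Q) = -5 + Q (Z(I, Q) = (Q - 5)*(0 + 1) = (-5 + Q)*1 = -5 + Q)
40*(-4) + (11 + Z(-1 - 1*(-5), 5)) = 40*(-4) + (11 + (-5 + 5)) = -160 + (11 + 0) = -160 + 11 = -149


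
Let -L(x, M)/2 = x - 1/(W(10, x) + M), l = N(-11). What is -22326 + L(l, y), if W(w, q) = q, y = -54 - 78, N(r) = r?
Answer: -3189474/143 ≈ -22304.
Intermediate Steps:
y = -132
l = -11
L(x, M) = -2*x + 2/(M + x) (L(x, M) = -2*(x - 1/(x + M)) = -2*(x - 1/(M + x)) = -2*x + 2/(M + x))
-22326 + L(l, y) = -22326 + 2*(1 - 1*(-11)**2 - 1*(-132)*(-11))/(-132 - 11) = -22326 + 2*(1 - 1*121 - 1452)/(-143) = -22326 + 2*(-1/143)*(1 - 121 - 1452) = -22326 + 2*(-1/143)*(-1572) = -22326 + 3144/143 = -3189474/143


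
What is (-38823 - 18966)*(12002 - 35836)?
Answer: 1377343026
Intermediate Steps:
(-38823 - 18966)*(12002 - 35836) = -57789*(-23834) = 1377343026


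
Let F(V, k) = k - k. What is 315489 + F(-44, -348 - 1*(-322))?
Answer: 315489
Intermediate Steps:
F(V, k) = 0
315489 + F(-44, -348 - 1*(-322)) = 315489 + 0 = 315489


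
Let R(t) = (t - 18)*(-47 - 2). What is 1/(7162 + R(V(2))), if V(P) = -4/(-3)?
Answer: 3/23936 ≈ 0.00012533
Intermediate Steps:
V(P) = 4/3 (V(P) = -4*(-⅓) = 4/3)
R(t) = 882 - 49*t (R(t) = (-18 + t)*(-49) = 882 - 49*t)
1/(7162 + R(V(2))) = 1/(7162 + (882 - 49*4/3)) = 1/(7162 + (882 - 196/3)) = 1/(7162 + 2450/3) = 1/(23936/3) = 3/23936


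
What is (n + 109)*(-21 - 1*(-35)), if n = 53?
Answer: 2268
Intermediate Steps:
(n + 109)*(-21 - 1*(-35)) = (53 + 109)*(-21 - 1*(-35)) = 162*(-21 + 35) = 162*14 = 2268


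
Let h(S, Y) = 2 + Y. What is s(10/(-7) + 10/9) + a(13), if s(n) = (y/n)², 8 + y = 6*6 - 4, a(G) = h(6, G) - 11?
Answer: 142984/25 ≈ 5719.4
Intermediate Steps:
a(G) = -9 + G (a(G) = (2 + G) - 11 = -9 + G)
y = 24 (y = -8 + (6*6 - 4) = -8 + (36 - 4) = -8 + 32 = 24)
s(n) = 576/n² (s(n) = (24/n)² = 576/n²)
s(10/(-7) + 10/9) + a(13) = 576/(10/(-7) + 10/9)² + (-9 + 13) = 576/(10*(-⅐) + 10*(⅑))² + 4 = 576/(-10/7 + 10/9)² + 4 = 576/(-20/63)² + 4 = 576*(3969/400) + 4 = 142884/25 + 4 = 142984/25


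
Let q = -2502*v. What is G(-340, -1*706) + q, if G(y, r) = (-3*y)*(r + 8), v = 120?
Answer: -1012200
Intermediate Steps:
G(y, r) = -3*y*(8 + r) (G(y, r) = (-3*y)*(8 + r) = -3*y*(8 + r))
q = -300240 (q = -2502*120 = -300240)
G(-340, -1*706) + q = -3*(-340)*(8 - 1*706) - 300240 = -3*(-340)*(8 - 706) - 300240 = -3*(-340)*(-698) - 300240 = -711960 - 300240 = -1012200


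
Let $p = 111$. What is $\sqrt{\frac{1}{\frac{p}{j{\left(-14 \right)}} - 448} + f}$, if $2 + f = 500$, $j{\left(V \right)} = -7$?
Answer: $\frac{\sqrt{5250395753}}{3247} \approx 22.316$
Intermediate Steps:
$f = 498$ ($f = -2 + 500 = 498$)
$\sqrt{\frac{1}{\frac{p}{j{\left(-14 \right)}} - 448} + f} = \sqrt{\frac{1}{\frac{111}{-7} - 448} + 498} = \sqrt{\frac{1}{111 \left(- \frac{1}{7}\right) - 448} + 498} = \sqrt{\frac{1}{- \frac{111}{7} - 448} + 498} = \sqrt{\frac{1}{- \frac{3247}{7}} + 498} = \sqrt{- \frac{7}{3247} + 498} = \sqrt{\frac{1616999}{3247}} = \frac{\sqrt{5250395753}}{3247}$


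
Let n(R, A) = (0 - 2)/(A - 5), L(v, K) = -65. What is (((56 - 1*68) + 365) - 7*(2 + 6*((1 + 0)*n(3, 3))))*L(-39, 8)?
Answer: -19305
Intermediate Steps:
n(R, A) = -2/(-5 + A)
(((56 - 1*68) + 365) - 7*(2 + 6*((1 + 0)*n(3, 3))))*L(-39, 8) = (((56 - 1*68) + 365) - 7*(2 + 6*((1 + 0)*(-2/(-5 + 3)))))*(-65) = (((56 - 68) + 365) - 7*(2 + 6*(1*(-2/(-2)))))*(-65) = ((-12 + 365) - 7*(2 + 6*(1*(-2*(-½)))))*(-65) = (353 - 7*(2 + 6*(1*1)))*(-65) = (353 - 7*(2 + 6*1))*(-65) = (353 - 7*(2 + 6))*(-65) = (353 - 7*8)*(-65) = (353 - 56)*(-65) = 297*(-65) = -19305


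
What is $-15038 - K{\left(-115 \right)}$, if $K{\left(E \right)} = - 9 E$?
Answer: $-16073$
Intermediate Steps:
$-15038 - K{\left(-115 \right)} = -15038 - \left(-9\right) \left(-115\right) = -15038 - 1035 = -16073$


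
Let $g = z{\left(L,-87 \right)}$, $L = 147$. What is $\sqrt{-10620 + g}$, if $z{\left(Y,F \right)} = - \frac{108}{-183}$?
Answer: $\frac{6 i \sqrt{1097634}}{61} \approx 103.05 i$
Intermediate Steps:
$z{\left(Y,F \right)} = \frac{36}{61}$ ($z{\left(Y,F \right)} = \left(-108\right) \left(- \frac{1}{183}\right) = \frac{36}{61}$)
$g = \frac{36}{61} \approx 0.59016$
$\sqrt{-10620 + g} = \sqrt{-10620 + \frac{36}{61}} = \sqrt{- \frac{647784}{61}} = \frac{6 i \sqrt{1097634}}{61}$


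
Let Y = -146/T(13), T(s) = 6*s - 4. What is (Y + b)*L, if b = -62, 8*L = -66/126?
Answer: 8679/2072 ≈ 4.1887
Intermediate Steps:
T(s) = -4 + 6*s
L = -11/168 (L = (-66/126)/8 = (-66*1/126)/8 = (⅛)*(-11/21) = -11/168 ≈ -0.065476)
Y = -73/37 (Y = -146/(-4 + 6*13) = -146/(-4 + 78) = -146/74 = -146*1/74 = -73/37 ≈ -1.9730)
(Y + b)*L = (-73/37 - 62)*(-11/168) = -2367/37*(-11/168) = 8679/2072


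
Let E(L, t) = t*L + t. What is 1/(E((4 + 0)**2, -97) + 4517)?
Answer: 1/2868 ≈ 0.00034868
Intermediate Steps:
E(L, t) = t + L*t (E(L, t) = L*t + t = t + L*t)
1/(E((4 + 0)**2, -97) + 4517) = 1/(-97*(1 + (4 + 0)**2) + 4517) = 1/(-97*(1 + 4**2) + 4517) = 1/(-97*(1 + 16) + 4517) = 1/(-97*17 + 4517) = 1/(-1649 + 4517) = 1/2868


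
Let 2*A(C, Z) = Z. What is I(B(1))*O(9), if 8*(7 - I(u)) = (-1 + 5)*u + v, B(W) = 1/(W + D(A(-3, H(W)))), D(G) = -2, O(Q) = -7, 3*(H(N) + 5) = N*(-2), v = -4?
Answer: -56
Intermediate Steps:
H(N) = -5 - 2*N/3 (H(N) = -5 + (N*(-2))/3 = -5 + (-2*N)/3 = -5 - 2*N/3)
A(C, Z) = Z/2
B(W) = 1/(-2 + W) (B(W) = 1/(W - 2) = 1/(-2 + W))
I(u) = 15/2 - u/2 (I(u) = 7 - ((-1 + 5)*u - 4)/8 = 7 - (4*u - 4)/8 = 7 - (-4 + 4*u)/8 = 7 + (½ - u/2) = 15/2 - u/2)
I(B(1))*O(9) = (15/2 - 1/(2*(-2 + 1)))*(-7) = (15/2 - ½/(-1))*(-7) = (15/2 - ½*(-1))*(-7) = (15/2 + ½)*(-7) = 8*(-7) = -56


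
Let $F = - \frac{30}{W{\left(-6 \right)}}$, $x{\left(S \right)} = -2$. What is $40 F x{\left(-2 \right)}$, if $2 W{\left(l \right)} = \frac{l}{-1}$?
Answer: $800$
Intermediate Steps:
$W{\left(l \right)} = - \frac{l}{2}$ ($W{\left(l \right)} = \frac{l \frac{1}{-1}}{2} = \frac{l \left(-1\right)}{2} = \frac{\left(-1\right) l}{2} = - \frac{l}{2}$)
$F = -10$ ($F = - \frac{30}{\left(- \frac{1}{2}\right) \left(-6\right)} = - \frac{30}{3} = \left(-30\right) \frac{1}{3} = -10$)
$40 F x{\left(-2 \right)} = 40 \left(-10\right) \left(-2\right) = \left(-400\right) \left(-2\right) = 800$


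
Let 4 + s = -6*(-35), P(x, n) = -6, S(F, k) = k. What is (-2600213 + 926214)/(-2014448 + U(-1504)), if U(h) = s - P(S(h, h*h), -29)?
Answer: 1673999/2014236 ≈ 0.83108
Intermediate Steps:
s = 206 (s = -4 - 6*(-35) = -4 + 210 = 206)
U(h) = 212 (U(h) = 206 - 1*(-6) = 206 + 6 = 212)
(-2600213 + 926214)/(-2014448 + U(-1504)) = (-2600213 + 926214)/(-2014448 + 212) = -1673999/(-2014236) = -1673999*(-1/2014236) = 1673999/2014236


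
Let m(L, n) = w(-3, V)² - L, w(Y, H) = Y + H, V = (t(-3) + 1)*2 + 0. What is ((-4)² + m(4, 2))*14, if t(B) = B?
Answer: 854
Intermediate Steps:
V = -4 (V = (-3 + 1)*2 + 0 = -2*2 + 0 = -4 + 0 = -4)
w(Y, H) = H + Y
m(L, n) = 49 - L (m(L, n) = (-4 - 3)² - L = (-7)² - L = 49 - L)
((-4)² + m(4, 2))*14 = ((-4)² + (49 - 1*4))*14 = (16 + (49 - 4))*14 = (16 + 45)*14 = 61*14 = 854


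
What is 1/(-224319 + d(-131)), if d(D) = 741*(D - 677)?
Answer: -1/823047 ≈ -1.2150e-6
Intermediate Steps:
d(D) = -501657 + 741*D (d(D) = 741*(-677 + D) = -501657 + 741*D)
1/(-224319 + d(-131)) = 1/(-224319 + (-501657 + 741*(-131))) = 1/(-224319 + (-501657 - 97071)) = 1/(-224319 - 598728) = 1/(-823047) = -1/823047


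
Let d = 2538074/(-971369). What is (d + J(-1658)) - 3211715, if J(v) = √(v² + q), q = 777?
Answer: -445680417987/138767 + √2749741 ≈ -3.2101e+6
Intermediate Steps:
J(v) = √(777 + v²) (J(v) = √(v² + 777) = √(777 + v²))
d = -362582/138767 (d = 2538074*(-1/971369) = -362582/138767 ≈ -2.6129)
(d + J(-1658)) - 3211715 = (-362582/138767 + √(777 + (-1658)²)) - 3211715 = (-362582/138767 + √(777 + 2748964)) - 3211715 = (-362582/138767 + √2749741) - 3211715 = -445680417987/138767 + √2749741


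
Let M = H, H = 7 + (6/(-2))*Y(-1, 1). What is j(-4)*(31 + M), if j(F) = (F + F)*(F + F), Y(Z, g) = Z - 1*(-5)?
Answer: 1664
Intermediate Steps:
Y(Z, g) = 5 + Z (Y(Z, g) = Z + 5 = 5 + Z)
j(F) = 4*F**2 (j(F) = (2*F)*(2*F) = 4*F**2)
H = -5 (H = 7 + (6/(-2))*(5 - 1) = 7 + (6*(-1/2))*4 = 7 - 3*4 = 7 - 12 = -5)
M = -5
j(-4)*(31 + M) = (4*(-4)**2)*(31 - 5) = (4*16)*26 = 64*26 = 1664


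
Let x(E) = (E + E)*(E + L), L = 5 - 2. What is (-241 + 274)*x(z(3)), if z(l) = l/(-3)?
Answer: -132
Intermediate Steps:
z(l) = -l/3 (z(l) = l*(-1/3) = -l/3)
L = 3
x(E) = 2*E*(3 + E) (x(E) = (E + E)*(E + 3) = (2*E)*(3 + E) = 2*E*(3 + E))
(-241 + 274)*x(z(3)) = (-241 + 274)*(2*(-1/3*3)*(3 - 1/3*3)) = 33*(2*(-1)*(3 - 1)) = 33*(2*(-1)*2) = 33*(-4) = -132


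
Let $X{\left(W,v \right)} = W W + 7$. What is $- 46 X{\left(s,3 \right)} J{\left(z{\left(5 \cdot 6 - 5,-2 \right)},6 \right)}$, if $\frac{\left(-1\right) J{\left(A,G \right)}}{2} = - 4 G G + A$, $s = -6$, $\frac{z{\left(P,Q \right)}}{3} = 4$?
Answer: $-522192$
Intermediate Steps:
$z{\left(P,Q \right)} = 12$ ($z{\left(P,Q \right)} = 3 \cdot 4 = 12$)
$J{\left(A,G \right)} = - 2 A + 8 G^{2}$ ($J{\left(A,G \right)} = - 2 \left(- 4 G G + A\right) = - 2 \left(- 4 G^{2} + A\right) = - 2 \left(A - 4 G^{2}\right) = - 2 A + 8 G^{2}$)
$X{\left(W,v \right)} = 7 + W^{2}$ ($X{\left(W,v \right)} = W^{2} + 7 = 7 + W^{2}$)
$- 46 X{\left(s,3 \right)} J{\left(z{\left(5 \cdot 6 - 5,-2 \right)},6 \right)} = - 46 \left(7 + \left(-6\right)^{2}\right) \left(\left(-2\right) 12 + 8 \cdot 6^{2}\right) = - 46 \left(7 + 36\right) \left(-24 + 8 \cdot 36\right) = \left(-46\right) 43 \left(-24 + 288\right) = \left(-1978\right) 264 = -522192$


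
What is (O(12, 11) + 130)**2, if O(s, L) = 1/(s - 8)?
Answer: 271441/16 ≈ 16965.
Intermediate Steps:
O(s, L) = 1/(-8 + s)
(O(12, 11) + 130)**2 = (1/(-8 + 12) + 130)**2 = (1/4 + 130)**2 = (521/4)**2 = 271441/16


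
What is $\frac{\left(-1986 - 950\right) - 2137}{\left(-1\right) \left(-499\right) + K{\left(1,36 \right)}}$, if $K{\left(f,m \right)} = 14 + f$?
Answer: $- \frac{5073}{514} \approx -9.8696$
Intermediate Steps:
$\frac{\left(-1986 - 950\right) - 2137}{\left(-1\right) \left(-499\right) + K{\left(1,36 \right)}} = \frac{\left(-1986 - 950\right) - 2137}{\left(-1\right) \left(-499\right) + \left(14 + 1\right)} = \frac{\left(-1986 - 950\right) - 2137}{499 + 15} = \frac{-2936 - 2137}{514} = \left(-5073\right) \frac{1}{514} = - \frac{5073}{514}$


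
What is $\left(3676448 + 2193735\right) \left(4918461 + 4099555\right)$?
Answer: $52937404216928$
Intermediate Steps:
$\left(3676448 + 2193735\right) \left(4918461 + 4099555\right) = 5870183 \cdot 9018016 = 52937404216928$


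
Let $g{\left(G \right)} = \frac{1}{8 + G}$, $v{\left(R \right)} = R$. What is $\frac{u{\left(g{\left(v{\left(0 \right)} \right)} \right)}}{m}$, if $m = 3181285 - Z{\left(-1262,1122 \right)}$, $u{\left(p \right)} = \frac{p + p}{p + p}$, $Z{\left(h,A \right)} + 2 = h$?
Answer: $\frac{1}{3182549} \approx 3.1421 \cdot 10^{-7}$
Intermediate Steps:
$Z{\left(h,A \right)} = -2 + h$
$u{\left(p \right)} = 1$ ($u{\left(p \right)} = \frac{2 p}{2 p} = 2 p \frac{1}{2 p} = 1$)
$m = 3182549$ ($m = 3181285 - \left(-2 - 1262\right) = 3181285 - -1264 = 3181285 + 1264 = 3182549$)
$\frac{u{\left(g{\left(v{\left(0 \right)} \right)} \right)}}{m} = 1 \cdot \frac{1}{3182549} = \frac{1}{3182549}$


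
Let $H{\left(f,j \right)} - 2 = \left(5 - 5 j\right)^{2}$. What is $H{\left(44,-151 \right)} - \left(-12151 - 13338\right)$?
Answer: $603091$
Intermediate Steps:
$H{\left(f,j \right)} = 2 + \left(5 - 5 j\right)^{2}$
$H{\left(44,-151 \right)} - \left(-12151 - 13338\right) = \left(2 + 25 \left(-1 - 151\right)^{2}\right) - \left(-12151 - 13338\right) = \left(2 + 25 \left(-152\right)^{2}\right) - \left(-12151 - 13338\right) = \left(2 + 25 \cdot 23104\right) - -25489 = \left(2 + 577600\right) + 25489 = 577602 + 25489 = 603091$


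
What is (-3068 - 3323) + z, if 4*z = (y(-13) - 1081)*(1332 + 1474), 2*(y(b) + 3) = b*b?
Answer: -2830161/4 ≈ -7.0754e+5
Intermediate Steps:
y(b) = -3 + b**2/2 (y(b) = -3 + (b*b)/2 = -3 + b**2/2)
z = -2804597/4 (z = (((-3 + (1/2)*(-13)**2) - 1081)*(1332 + 1474))/4 = (((-3 + (1/2)*169) - 1081)*2806)/4 = (((-3 + 169/2) - 1081)*2806)/4 = ((163/2 - 1081)*2806)/4 = (-1999/2*2806)/4 = (1/4)*(-2804597) = -2804597/4 ≈ -7.0115e+5)
(-3068 - 3323) + z = (-3068 - 3323) - 2804597/4 = -6391 - 2804597/4 = -2830161/4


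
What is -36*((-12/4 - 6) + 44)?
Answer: -1260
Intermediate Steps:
-36*((-12/4 - 6) + 44) = -36*((-2*3/2 - 6) + 44) = -36*((-3 - 6) + 44) = -36*(-9 + 44) = -36*35 = -1260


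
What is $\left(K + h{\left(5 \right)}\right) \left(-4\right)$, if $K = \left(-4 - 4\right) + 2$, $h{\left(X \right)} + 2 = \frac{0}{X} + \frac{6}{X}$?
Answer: $\frac{136}{5} \approx 27.2$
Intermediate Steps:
$h{\left(X \right)} = -2 + \frac{6}{X}$ ($h{\left(X \right)} = -2 + \left(\frac{0}{X} + \frac{6}{X}\right) = -2 + \left(0 + \frac{6}{X}\right) = -2 + \frac{6}{X}$)
$K = -6$ ($K = -8 + 2 = -6$)
$\left(K + h{\left(5 \right)}\right) \left(-4\right) = \left(-6 - \left(2 - \frac{6}{5}\right)\right) \left(-4\right) = \left(-6 + \left(-2 + 6 \cdot \frac{1}{5}\right)\right) \left(-4\right) = \left(-6 + \left(-2 + \frac{6}{5}\right)\right) \left(-4\right) = \left(-6 - \frac{4}{5}\right) \left(-4\right) = \left(- \frac{34}{5}\right) \left(-4\right) = \frac{136}{5}$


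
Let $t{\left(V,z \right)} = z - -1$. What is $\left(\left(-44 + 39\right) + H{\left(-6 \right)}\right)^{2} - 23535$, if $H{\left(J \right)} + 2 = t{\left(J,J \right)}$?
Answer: $-23391$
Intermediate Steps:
$t{\left(V,z \right)} = 1 + z$ ($t{\left(V,z \right)} = z + 1 = 1 + z$)
$H{\left(J \right)} = -1 + J$ ($H{\left(J \right)} = -2 + \left(1 + J\right) = -1 + J$)
$\left(\left(-44 + 39\right) + H{\left(-6 \right)}\right)^{2} - 23535 = \left(\left(-44 + 39\right) - 7\right)^{2} - 23535 = \left(-5 - 7\right)^{2} - 23535 = \left(-12\right)^{2} - 23535 = 144 - 23535 = -23391$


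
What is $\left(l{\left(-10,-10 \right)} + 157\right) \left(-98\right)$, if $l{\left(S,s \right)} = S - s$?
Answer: $-15386$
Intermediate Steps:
$\left(l{\left(-10,-10 \right)} + 157\right) \left(-98\right) = \left(\left(-10 - -10\right) + 157\right) \left(-98\right) = \left(\left(-10 + 10\right) + 157\right) \left(-98\right) = \left(0 + 157\right) \left(-98\right) = 157 \left(-98\right) = -15386$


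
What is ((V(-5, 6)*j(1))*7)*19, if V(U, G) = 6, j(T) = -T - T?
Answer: -1596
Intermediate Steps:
j(T) = -2*T
((V(-5, 6)*j(1))*7)*19 = ((6*(-2*1))*7)*19 = ((6*(-2))*7)*19 = -12*7*19 = -84*19 = -1596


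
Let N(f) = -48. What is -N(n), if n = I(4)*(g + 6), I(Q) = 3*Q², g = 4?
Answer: 48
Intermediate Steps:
n = 480 (n = (3*4²)*(4 + 6) = (3*16)*10 = 48*10 = 480)
-N(n) = -1*(-48) = 48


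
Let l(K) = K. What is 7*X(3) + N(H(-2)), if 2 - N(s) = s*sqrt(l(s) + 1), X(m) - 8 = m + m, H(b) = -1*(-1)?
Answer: 100 - sqrt(2) ≈ 98.586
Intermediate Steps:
H(b) = 1
X(m) = 8 + 2*m (X(m) = 8 + (m + m) = 8 + 2*m)
N(s) = 2 - s*sqrt(1 + s) (N(s) = 2 - s*sqrt(s + 1) = 2 - s*sqrt(1 + s))
7*X(3) + N(H(-2)) = 7*(8 + 2*3) + (2 - 1*1*sqrt(1 + 1)) = 7*(8 + 6) + (2 - 1*1*sqrt(2)) = 7*14 + (2 - sqrt(2)) = 98 + (2 - sqrt(2)) = 100 - sqrt(2)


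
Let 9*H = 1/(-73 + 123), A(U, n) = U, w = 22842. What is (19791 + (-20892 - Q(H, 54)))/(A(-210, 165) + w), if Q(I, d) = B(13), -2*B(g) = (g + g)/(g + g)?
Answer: -2201/45264 ≈ -0.048626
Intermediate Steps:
B(g) = -½ (B(g) = -(g + g)/(2*(g + g)) = -2*g/(2*(2*g)) = -2*g*1/(2*g)/2 = -½*1 = -½)
H = 1/450 (H = 1/(9*(-73 + 123)) = (⅑)/50 = (⅑)*(1/50) = 1/450 ≈ 0.0022222)
Q(I, d) = -½
(19791 + (-20892 - Q(H, 54)))/(A(-210, 165) + w) = (19791 + (-20892 - 1*(-½)))/(-210 + 22842) = (19791 + (-20892 + ½))/22632 = (19791 - 41783/2)*(1/22632) = -2201/2*1/22632 = -2201/45264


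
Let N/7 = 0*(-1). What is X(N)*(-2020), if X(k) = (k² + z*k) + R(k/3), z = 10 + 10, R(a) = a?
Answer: 0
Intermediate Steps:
N = 0 (N = 7*(0*(-1)) = 7*0 = 0)
z = 20
X(k) = k² + 61*k/3 (X(k) = (k² + 20*k) + k/3 = k² + 61*k/3)
X(N)*(-2020) = ((⅓)*0*(61 + 3*0))*(-2020) = ((⅓)*0*(61 + 0))*(-2020) = ((⅓)*0*61)*(-2020) = 0*(-2020) = 0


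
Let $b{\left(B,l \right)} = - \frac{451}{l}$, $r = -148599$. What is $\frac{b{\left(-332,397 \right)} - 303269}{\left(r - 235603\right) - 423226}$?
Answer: $\frac{30099561}{80137229} \approx 0.3756$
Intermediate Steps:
$\frac{b{\left(-332,397 \right)} - 303269}{\left(r - 235603\right) - 423226} = \frac{- \frac{451}{397} - 303269}{\left(-148599 - 235603\right) - 423226} = \frac{\left(-451\right) \frac{1}{397} - 303269}{-384202 - 423226} = \frac{- \frac{451}{397} - 303269}{-807428} = \left(- \frac{120398244}{397}\right) \left(- \frac{1}{807428}\right) = \frac{30099561}{80137229}$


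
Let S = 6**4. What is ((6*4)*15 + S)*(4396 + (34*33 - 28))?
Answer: 9091440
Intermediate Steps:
S = 1296
((6*4)*15 + S)*(4396 + (34*33 - 28)) = ((6*4)*15 + 1296)*(4396 + (34*33 - 28)) = (24*15 + 1296)*(4396 + (1122 - 28)) = (360 + 1296)*(4396 + 1094) = 1656*5490 = 9091440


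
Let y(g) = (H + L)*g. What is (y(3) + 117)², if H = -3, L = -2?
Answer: 10404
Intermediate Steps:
y(g) = -5*g (y(g) = (-3 - 2)*g = -5*g)
(y(3) + 117)² = (-5*3 + 117)² = (-15 + 117)² = 102² = 10404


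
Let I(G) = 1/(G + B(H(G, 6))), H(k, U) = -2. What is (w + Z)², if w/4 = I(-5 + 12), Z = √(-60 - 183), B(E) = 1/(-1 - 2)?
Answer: -6066/25 + 54*I*√3/5 ≈ -242.64 + 18.706*I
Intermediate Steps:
B(E) = -⅓ (B(E) = 1/(-3) = -⅓)
Z = 9*I*√3 (Z = √(-243) = 9*I*√3 ≈ 15.588*I)
I(G) = 1/(-⅓ + G) (I(G) = 1/(G - ⅓) = 1/(-⅓ + G))
w = ⅗ (w = 4*(3/(-1 + 3*(-5 + 12))) = 4*(3/(-1 + 3*7)) = 4*(3/(-1 + 21)) = 4*(3/20) = ⅗ ≈ 0.60000)
(w + Z)² = (⅗ + 9*I*√3)²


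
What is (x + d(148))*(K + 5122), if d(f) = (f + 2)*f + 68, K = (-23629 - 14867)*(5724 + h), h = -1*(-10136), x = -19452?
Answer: -1719284689408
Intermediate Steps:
h = 10136
K = -610546560 (K = (-23629 - 14867)*(5724 + 10136) = -38496*15860 = -610546560)
d(f) = 68 + f*(2 + f) (d(f) = (2 + f)*f + 68 = f*(2 + f) + 68 = 68 + f*(2 + f))
(x + d(148))*(K + 5122) = (-19452 + (68 + 148² + 2*148))*(-610546560 + 5122) = (-19452 + (68 + 21904 + 296))*(-610541438) = (-19452 + 22268)*(-610541438) = 2816*(-610541438) = -1719284689408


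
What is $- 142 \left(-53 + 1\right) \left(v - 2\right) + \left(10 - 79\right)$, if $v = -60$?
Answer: $-457877$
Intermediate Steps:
$- 142 \left(-53 + 1\right) \left(v - 2\right) + \left(10 - 79\right) = - 142 \left(-53 + 1\right) \left(-60 - 2\right) + \left(10 - 79\right) = - 142 \left(\left(-52\right) \left(-62\right)\right) - 69 = \left(-142\right) 3224 - 69 = -457808 - 69 = -457877$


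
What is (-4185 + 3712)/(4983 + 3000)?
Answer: -473/7983 ≈ -0.059251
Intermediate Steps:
(-4185 + 3712)/(4983 + 3000) = -473/7983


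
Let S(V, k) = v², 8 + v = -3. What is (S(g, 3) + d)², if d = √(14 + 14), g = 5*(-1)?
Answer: 14669 + 484*√7 ≈ 15950.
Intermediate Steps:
v = -11 (v = -8 - 3 = -11)
g = -5
S(V, k) = 121 (S(V, k) = (-11)² = 121)
d = 2*√7 (d = √28 = 2*√7 ≈ 5.2915)
(S(g, 3) + d)² = (121 + 2*√7)²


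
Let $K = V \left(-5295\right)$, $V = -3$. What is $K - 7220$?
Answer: $8665$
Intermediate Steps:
$K = 15885$ ($K = \left(-3\right) \left(-5295\right) = 15885$)
$K - 7220 = 15885 - 7220 = 8665$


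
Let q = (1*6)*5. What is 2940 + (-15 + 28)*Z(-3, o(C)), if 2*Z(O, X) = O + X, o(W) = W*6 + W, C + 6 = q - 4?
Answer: 7661/2 ≈ 3830.5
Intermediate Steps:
q = 30 (q = 6*5 = 30)
C = 20 (C = -6 + (30 - 4) = -6 + 26 = 20)
o(W) = 7*W (o(W) = 6*W + W = 7*W)
Z(O, X) = O/2 + X/2 (Z(O, X) = (O + X)/2 = O/2 + X/2)
2940 + (-15 + 28)*Z(-3, o(C)) = 2940 + (-15 + 28)*((½)*(-3) + (7*20)/2) = 2940 + 13*(-3/2 + (½)*140) = 2940 + 13*(-3/2 + 70) = 2940 + 13*(137/2) = 2940 + 1781/2 = 7661/2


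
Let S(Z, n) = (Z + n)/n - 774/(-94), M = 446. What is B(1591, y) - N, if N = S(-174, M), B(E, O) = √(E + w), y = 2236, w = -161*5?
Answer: -92693/10481 + √786 ≈ 19.192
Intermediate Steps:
w = -805
S(Z, n) = 387/47 + (Z + n)/n (S(Z, n) = (Z + n)/n - 774*(-1/94) = (Z + n)/n + 387/47 = 387/47 + (Z + n)/n)
B(E, O) = √(-805 + E) (B(E, O) = √(E - 805) = √(-805 + E))
N = 92693/10481 (N = 434/47 - 174/446 = 434/47 - 174*1/446 = 434/47 - 87/223 = 92693/10481 ≈ 8.8439)
B(1591, y) - N = √(-805 + 1591) - 1*92693/10481 = √786 - 92693/10481 = -92693/10481 + √786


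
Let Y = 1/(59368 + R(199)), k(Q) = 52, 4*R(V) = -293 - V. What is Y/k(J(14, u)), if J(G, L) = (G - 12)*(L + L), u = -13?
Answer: 1/3080740 ≈ 3.2460e-7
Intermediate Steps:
R(V) = -293/4 - V/4 (R(V) = (-293 - V)/4 = -293/4 - V/4)
J(G, L) = 2*L*(-12 + G) (J(G, L) = (-12 + G)*(2*L) = 2*L*(-12 + G))
Y = 1/59245 (Y = 1/(59368 + (-293/4 - 1/4*199)) = 1/(59368 + (-293/4 - 199/4)) = 1/(59368 - 123) = 1/59245 ≈ 1.6879e-5)
Y/k(J(14, u)) = (1/59245)/52 = (1/59245)*(1/52) = 1/3080740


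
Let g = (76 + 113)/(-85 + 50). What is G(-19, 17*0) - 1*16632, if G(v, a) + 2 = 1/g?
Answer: -449123/27 ≈ -16634.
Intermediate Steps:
g = -27/5 (g = 189/(-35) = 189*(-1/35) = -27/5 ≈ -5.4000)
G(v, a) = -59/27 (G(v, a) = -2 + 1/(-27/5) = -2 - 5/27 = -59/27)
G(-19, 17*0) - 1*16632 = -59/27 - 1*16632 = -59/27 - 16632 = -449123/27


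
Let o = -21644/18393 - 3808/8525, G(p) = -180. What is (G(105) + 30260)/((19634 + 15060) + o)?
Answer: 2358276888000/2719887959953 ≈ 0.86705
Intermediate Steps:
o = -254555644/156800325 (o = -21644*1/18393 - 3808*1/8525 = -21644/18393 - 3808/8525 = -254555644/156800325 ≈ -1.6234)
(G(105) + 30260)/((19634 + 15060) + o) = (-180 + 30260)/((19634 + 15060) - 254555644/156800325) = 30080/(34694 - 254555644/156800325) = 30080/(5439775919906/156800325) = 30080*(156800325/5439775919906) = 2358276888000/2719887959953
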